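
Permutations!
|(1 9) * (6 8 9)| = |(1 6 8 9)| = 4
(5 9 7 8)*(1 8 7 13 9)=[0, 8, 2, 3, 4, 1, 6, 7, 5, 13, 10, 11, 12, 9]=(1 8 5)(9 13)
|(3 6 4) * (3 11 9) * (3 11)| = 6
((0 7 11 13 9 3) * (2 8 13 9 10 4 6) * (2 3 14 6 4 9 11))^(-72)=(0 6 9 13 2)(3 14 10 8 7)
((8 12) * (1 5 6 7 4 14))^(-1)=(1 14 4 7 6 5)(8 12)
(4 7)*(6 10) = (4 7)(6 10) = [0, 1, 2, 3, 7, 5, 10, 4, 8, 9, 6]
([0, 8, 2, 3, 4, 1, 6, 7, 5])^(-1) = (1 5 8)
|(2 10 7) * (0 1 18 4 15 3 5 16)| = 24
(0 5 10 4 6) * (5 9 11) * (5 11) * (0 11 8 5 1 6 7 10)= [9, 6, 2, 3, 7, 0, 11, 10, 5, 1, 4, 8]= (0 9 1 6 11 8 5)(4 7 10)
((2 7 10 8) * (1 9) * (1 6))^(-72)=((1 9 6)(2 7 10 8))^(-72)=(10)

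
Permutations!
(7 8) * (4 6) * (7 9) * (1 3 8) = [0, 3, 2, 8, 6, 5, 4, 1, 9, 7] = (1 3 8 9 7)(4 6)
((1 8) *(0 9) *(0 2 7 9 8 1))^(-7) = ((0 8)(2 7 9))^(-7) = (0 8)(2 9 7)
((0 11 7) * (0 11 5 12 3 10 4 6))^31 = (0 3 6 12 4 5 10)(7 11)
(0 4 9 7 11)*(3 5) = (0 4 9 7 11)(3 5) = [4, 1, 2, 5, 9, 3, 6, 11, 8, 7, 10, 0]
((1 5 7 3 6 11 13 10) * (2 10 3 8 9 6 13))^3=(1 8 11)(2 5 9)(3 13)(6 10 7)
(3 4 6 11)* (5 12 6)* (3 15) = (3 4 5 12 6 11 15) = [0, 1, 2, 4, 5, 12, 11, 7, 8, 9, 10, 15, 6, 13, 14, 3]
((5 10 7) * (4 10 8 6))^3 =((4 10 7 5 8 6))^3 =(4 5)(6 7)(8 10)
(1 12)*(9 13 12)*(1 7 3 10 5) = (1 9 13 12 7 3 10 5) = [0, 9, 2, 10, 4, 1, 6, 3, 8, 13, 5, 11, 7, 12]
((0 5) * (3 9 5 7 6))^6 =((0 7 6 3 9 5))^6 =(9)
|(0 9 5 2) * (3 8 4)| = |(0 9 5 2)(3 8 4)| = 12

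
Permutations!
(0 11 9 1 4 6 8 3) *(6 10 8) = [11, 4, 2, 0, 10, 5, 6, 7, 3, 1, 8, 9] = (0 11 9 1 4 10 8 3)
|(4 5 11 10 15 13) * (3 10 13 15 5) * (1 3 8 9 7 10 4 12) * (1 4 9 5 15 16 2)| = |(1 3 9 7 10 15 16 2)(4 8 5 11 13 12)| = 24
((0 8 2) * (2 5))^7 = ((0 8 5 2))^7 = (0 2 5 8)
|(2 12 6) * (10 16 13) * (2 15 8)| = 15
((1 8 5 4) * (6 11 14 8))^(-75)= ((1 6 11 14 8 5 4))^(-75)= (1 11 8 4 6 14 5)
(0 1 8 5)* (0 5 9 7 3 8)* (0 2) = (0 1 2)(3 8 9 7) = [1, 2, 0, 8, 4, 5, 6, 3, 9, 7]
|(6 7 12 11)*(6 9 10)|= |(6 7 12 11 9 10)|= 6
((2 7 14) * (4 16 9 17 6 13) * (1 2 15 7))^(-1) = (1 2)(4 13 6 17 9 16)(7 15 14)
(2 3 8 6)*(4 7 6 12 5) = (2 3 8 12 5 4 7 6) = [0, 1, 3, 8, 7, 4, 2, 6, 12, 9, 10, 11, 5]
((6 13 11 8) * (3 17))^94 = (17)(6 11)(8 13)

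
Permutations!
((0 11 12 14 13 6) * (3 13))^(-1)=((0 11 12 14 3 13 6))^(-1)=(0 6 13 3 14 12 11)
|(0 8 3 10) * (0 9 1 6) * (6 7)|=8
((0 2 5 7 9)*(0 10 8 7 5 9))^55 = (0 2 9 10 8 7) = ((0 2 9 10 8 7))^55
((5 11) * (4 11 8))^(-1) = (4 8 5 11)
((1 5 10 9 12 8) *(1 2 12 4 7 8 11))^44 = ((1 5 10 9 4 7 8 2 12 11))^44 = (1 4 12 10 8)(2 5 7 11 9)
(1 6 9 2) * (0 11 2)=[11, 6, 1, 3, 4, 5, 9, 7, 8, 0, 10, 2]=(0 11 2 1 6 9)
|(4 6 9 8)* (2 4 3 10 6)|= 10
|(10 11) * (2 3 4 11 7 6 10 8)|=|(2 3 4 11 8)(6 10 7)|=15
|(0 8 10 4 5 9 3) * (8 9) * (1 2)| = |(0 9 3)(1 2)(4 5 8 10)| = 12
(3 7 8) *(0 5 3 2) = (0 5 3 7 8 2) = [5, 1, 0, 7, 4, 3, 6, 8, 2]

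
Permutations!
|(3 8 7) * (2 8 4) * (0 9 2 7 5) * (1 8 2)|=|(0 9 1 8 5)(3 4 7)|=15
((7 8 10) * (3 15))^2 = ((3 15)(7 8 10))^2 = (15)(7 10 8)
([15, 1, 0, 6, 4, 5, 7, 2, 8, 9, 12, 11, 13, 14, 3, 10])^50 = (15)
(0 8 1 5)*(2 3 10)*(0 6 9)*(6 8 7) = [7, 5, 3, 10, 4, 8, 9, 6, 1, 0, 2] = (0 7 6 9)(1 5 8)(2 3 10)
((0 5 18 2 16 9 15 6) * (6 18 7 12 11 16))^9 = (0 2 15 16 12 5 6 18 9 11 7)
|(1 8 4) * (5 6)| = |(1 8 4)(5 6)| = 6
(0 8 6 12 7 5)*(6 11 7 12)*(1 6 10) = [8, 6, 2, 3, 4, 0, 10, 5, 11, 9, 1, 7, 12] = (12)(0 8 11 7 5)(1 6 10)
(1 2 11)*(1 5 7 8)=(1 2 11 5 7 8)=[0, 2, 11, 3, 4, 7, 6, 8, 1, 9, 10, 5]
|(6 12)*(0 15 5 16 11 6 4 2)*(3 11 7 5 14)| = |(0 15 14 3 11 6 12 4 2)(5 16 7)| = 9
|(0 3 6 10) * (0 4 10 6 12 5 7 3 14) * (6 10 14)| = 20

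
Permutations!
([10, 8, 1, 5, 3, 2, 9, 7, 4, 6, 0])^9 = (0 10)(1 3)(2 4)(5 8)(6 9)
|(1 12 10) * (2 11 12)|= 5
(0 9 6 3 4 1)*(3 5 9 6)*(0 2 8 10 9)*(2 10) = (0 6 5)(1 10 9 3 4)(2 8) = [6, 10, 8, 4, 1, 0, 5, 7, 2, 3, 9]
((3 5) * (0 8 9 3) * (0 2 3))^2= (0 9 8)(2 5 3)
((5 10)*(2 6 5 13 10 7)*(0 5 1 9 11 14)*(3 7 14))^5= (0 14 5)(1 2 3 9 6 7 11)(10 13)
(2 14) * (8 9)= (2 14)(8 9)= [0, 1, 14, 3, 4, 5, 6, 7, 9, 8, 10, 11, 12, 13, 2]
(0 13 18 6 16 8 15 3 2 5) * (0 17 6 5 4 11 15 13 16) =(0 16 8 13 18 5 17 6)(2 4 11 15 3) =[16, 1, 4, 2, 11, 17, 0, 7, 13, 9, 10, 15, 12, 18, 14, 3, 8, 6, 5]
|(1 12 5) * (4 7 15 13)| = 12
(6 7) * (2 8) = (2 8)(6 7) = [0, 1, 8, 3, 4, 5, 7, 6, 2]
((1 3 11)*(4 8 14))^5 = ((1 3 11)(4 8 14))^5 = (1 11 3)(4 14 8)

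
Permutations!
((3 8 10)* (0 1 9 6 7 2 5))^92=(0 1 9 6 7 2 5)(3 10 8)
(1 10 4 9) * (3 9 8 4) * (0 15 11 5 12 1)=[15, 10, 2, 9, 8, 12, 6, 7, 4, 0, 3, 5, 1, 13, 14, 11]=(0 15 11 5 12 1 10 3 9)(4 8)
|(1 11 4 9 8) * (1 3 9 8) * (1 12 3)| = 12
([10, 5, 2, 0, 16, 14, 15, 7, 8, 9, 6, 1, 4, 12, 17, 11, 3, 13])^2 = [6, 14, 2, 10, 3, 17, 11, 7, 8, 9, 15, 5, 16, 4, 13, 1, 0, 12]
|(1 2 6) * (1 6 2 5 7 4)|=|(1 5 7 4)|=4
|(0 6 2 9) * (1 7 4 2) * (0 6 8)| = |(0 8)(1 7 4 2 9 6)| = 6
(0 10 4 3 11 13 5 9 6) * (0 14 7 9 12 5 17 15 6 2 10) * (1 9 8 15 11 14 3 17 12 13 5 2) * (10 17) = (1 9)(2 17 11 5 13 12)(3 14 7 8 15 6)(4 10) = [0, 9, 17, 14, 10, 13, 3, 8, 15, 1, 4, 5, 2, 12, 7, 6, 16, 11]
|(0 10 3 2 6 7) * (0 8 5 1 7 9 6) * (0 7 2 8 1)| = |(0 10 3 8 5)(1 2 7)(6 9)| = 30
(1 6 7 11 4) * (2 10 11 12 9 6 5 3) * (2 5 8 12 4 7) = [0, 8, 10, 5, 1, 3, 2, 4, 12, 6, 11, 7, 9] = (1 8 12 9 6 2 10 11 7 4)(3 5)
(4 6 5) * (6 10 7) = (4 10 7 6 5) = [0, 1, 2, 3, 10, 4, 5, 6, 8, 9, 7]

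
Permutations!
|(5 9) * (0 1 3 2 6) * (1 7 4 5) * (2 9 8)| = |(0 7 4 5 8 2 6)(1 3 9)| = 21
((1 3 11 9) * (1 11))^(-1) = (1 3)(9 11)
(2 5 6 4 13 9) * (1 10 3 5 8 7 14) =(1 10 3 5 6 4 13 9 2 8 7 14) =[0, 10, 8, 5, 13, 6, 4, 14, 7, 2, 3, 11, 12, 9, 1]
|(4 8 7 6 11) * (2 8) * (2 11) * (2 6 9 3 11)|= |(2 8 7 9 3 11 4)|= 7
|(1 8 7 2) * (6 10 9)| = |(1 8 7 2)(6 10 9)| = 12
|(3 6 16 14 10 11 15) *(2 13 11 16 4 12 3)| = |(2 13 11 15)(3 6 4 12)(10 16 14)| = 12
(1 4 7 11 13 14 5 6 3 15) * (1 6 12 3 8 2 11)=(1 4 7)(2 11 13 14 5 12 3 15 6 8)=[0, 4, 11, 15, 7, 12, 8, 1, 2, 9, 10, 13, 3, 14, 5, 6]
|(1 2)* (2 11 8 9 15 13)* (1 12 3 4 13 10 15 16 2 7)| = |(1 11 8 9 16 2 12 3 4 13 7)(10 15)| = 22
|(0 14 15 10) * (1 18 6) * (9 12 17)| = |(0 14 15 10)(1 18 6)(9 12 17)| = 12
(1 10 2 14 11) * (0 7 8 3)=(0 7 8 3)(1 10 2 14 11)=[7, 10, 14, 0, 4, 5, 6, 8, 3, 9, 2, 1, 12, 13, 11]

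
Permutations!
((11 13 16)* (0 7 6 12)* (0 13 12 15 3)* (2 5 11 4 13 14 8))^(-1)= ((0 7 6 15 3)(2 5 11 12 14 8)(4 13 16))^(-1)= (0 3 15 6 7)(2 8 14 12 11 5)(4 16 13)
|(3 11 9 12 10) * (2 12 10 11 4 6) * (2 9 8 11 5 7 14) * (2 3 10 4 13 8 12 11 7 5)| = |(2 11 12)(3 13 8 7 14)(4 6 9)| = 15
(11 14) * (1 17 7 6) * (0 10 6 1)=(0 10 6)(1 17 7)(11 14)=[10, 17, 2, 3, 4, 5, 0, 1, 8, 9, 6, 14, 12, 13, 11, 15, 16, 7]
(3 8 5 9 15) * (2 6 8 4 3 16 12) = (2 6 8 5 9 15 16 12)(3 4) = [0, 1, 6, 4, 3, 9, 8, 7, 5, 15, 10, 11, 2, 13, 14, 16, 12]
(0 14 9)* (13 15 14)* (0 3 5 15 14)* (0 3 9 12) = [13, 1, 2, 5, 4, 15, 6, 7, 8, 9, 10, 11, 0, 14, 12, 3] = (0 13 14 12)(3 5 15)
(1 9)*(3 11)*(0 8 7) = (0 8 7)(1 9)(3 11) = [8, 9, 2, 11, 4, 5, 6, 0, 7, 1, 10, 3]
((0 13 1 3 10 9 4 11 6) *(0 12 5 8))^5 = ((0 13 1 3 10 9 4 11 6 12 5 8))^5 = (0 9 5 3 6 13 4 8 10 12 1 11)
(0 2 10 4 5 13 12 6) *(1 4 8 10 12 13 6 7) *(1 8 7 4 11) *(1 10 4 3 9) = (13)(0 2 12 3 9 1 11 10 7 8 4 5 6) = [2, 11, 12, 9, 5, 6, 0, 8, 4, 1, 7, 10, 3, 13]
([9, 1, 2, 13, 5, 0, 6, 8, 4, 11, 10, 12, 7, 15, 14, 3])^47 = (0 5 4 8 7 12 11 9)(3 15 13)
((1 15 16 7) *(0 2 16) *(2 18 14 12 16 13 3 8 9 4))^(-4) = ((0 18 14 12 16 7 1 15)(2 13 3 8 9 4))^(-4) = (0 16)(1 14)(2 3 9)(4 13 8)(7 18)(12 15)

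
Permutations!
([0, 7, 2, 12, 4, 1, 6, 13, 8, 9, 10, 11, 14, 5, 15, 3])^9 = (1 7 13 5)(3 12 14 15)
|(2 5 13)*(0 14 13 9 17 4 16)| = |(0 14 13 2 5 9 17 4 16)| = 9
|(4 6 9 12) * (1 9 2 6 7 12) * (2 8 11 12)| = |(1 9)(2 6 8 11 12 4 7)| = 14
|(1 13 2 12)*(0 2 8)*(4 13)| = 7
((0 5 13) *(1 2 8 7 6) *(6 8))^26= ((0 5 13)(1 2 6)(7 8))^26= (0 13 5)(1 6 2)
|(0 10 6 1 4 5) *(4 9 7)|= 8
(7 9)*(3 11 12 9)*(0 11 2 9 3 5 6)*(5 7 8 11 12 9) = (0 12 3 2 5 6)(8 11 9) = [12, 1, 5, 2, 4, 6, 0, 7, 11, 8, 10, 9, 3]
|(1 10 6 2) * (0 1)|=|(0 1 10 6 2)|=5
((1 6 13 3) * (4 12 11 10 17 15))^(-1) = (1 3 13 6)(4 15 17 10 11 12)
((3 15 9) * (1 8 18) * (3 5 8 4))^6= ((1 4 3 15 9 5 8 18))^6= (1 8 9 3)(4 18 5 15)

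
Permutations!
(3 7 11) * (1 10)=(1 10)(3 7 11)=[0, 10, 2, 7, 4, 5, 6, 11, 8, 9, 1, 3]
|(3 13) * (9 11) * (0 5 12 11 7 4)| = |(0 5 12 11 9 7 4)(3 13)| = 14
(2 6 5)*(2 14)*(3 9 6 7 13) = [0, 1, 7, 9, 4, 14, 5, 13, 8, 6, 10, 11, 12, 3, 2] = (2 7 13 3 9 6 5 14)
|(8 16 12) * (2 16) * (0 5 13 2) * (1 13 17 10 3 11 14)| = 13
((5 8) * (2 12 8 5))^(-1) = (2 8 12) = ((2 12 8))^(-1)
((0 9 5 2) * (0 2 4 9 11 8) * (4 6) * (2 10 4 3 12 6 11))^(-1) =((0 2 10 4 9 5 11 8)(3 12 6))^(-1) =(0 8 11 5 9 4 10 2)(3 6 12)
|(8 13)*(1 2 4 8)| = 5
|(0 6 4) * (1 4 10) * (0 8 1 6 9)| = 6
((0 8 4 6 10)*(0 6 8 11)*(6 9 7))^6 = ((0 11)(4 8)(6 10 9 7))^6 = (11)(6 9)(7 10)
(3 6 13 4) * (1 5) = (1 5)(3 6 13 4) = [0, 5, 2, 6, 3, 1, 13, 7, 8, 9, 10, 11, 12, 4]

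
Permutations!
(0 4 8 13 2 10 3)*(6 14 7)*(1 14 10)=(0 4 8 13 2 1 14 7 6 10 3)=[4, 14, 1, 0, 8, 5, 10, 6, 13, 9, 3, 11, 12, 2, 7]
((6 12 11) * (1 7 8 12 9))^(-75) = (1 8 11 9 7 12 6)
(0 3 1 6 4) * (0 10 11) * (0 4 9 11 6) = (0 3 1)(4 10 6 9 11) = [3, 0, 2, 1, 10, 5, 9, 7, 8, 11, 6, 4]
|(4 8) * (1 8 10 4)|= 2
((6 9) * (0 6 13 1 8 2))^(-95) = ((0 6 9 13 1 8 2))^(-95) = (0 13 2 9 8 6 1)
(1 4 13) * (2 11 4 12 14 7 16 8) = (1 12 14 7 16 8 2 11 4 13) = [0, 12, 11, 3, 13, 5, 6, 16, 2, 9, 10, 4, 14, 1, 7, 15, 8]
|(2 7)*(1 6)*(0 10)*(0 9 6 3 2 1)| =|(0 10 9 6)(1 3 2 7)| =4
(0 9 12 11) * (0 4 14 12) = [9, 1, 2, 3, 14, 5, 6, 7, 8, 0, 10, 4, 11, 13, 12] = (0 9)(4 14 12 11)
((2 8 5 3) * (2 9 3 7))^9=(2 8 5 7)(3 9)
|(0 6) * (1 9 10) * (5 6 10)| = 6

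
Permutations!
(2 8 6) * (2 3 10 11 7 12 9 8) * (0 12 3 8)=(0 12 9)(3 10 11 7)(6 8)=[12, 1, 2, 10, 4, 5, 8, 3, 6, 0, 11, 7, 9]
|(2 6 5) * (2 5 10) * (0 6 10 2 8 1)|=6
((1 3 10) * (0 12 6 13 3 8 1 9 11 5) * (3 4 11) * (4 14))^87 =((0 12 6 13 14 4 11 5)(1 8)(3 10 9))^87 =(0 5 11 4 14 13 6 12)(1 8)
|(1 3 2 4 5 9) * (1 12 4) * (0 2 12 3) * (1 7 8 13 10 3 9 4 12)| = 8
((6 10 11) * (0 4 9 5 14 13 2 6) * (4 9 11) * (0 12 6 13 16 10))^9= ((0 9 5 14 16 10 4 11 12 6)(2 13))^9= (0 6 12 11 4 10 16 14 5 9)(2 13)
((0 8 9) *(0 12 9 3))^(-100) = (12)(0 3 8)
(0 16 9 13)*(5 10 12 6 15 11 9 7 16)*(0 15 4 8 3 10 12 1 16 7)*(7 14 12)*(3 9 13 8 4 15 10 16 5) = [3, 5, 2, 16, 4, 7, 15, 14, 9, 8, 1, 13, 6, 10, 12, 11, 0] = (0 3 16)(1 5 7 14 12 6 15 11 13 10)(8 9)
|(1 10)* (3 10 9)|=4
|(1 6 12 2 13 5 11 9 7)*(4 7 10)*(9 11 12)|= 12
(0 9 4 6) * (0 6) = (0 9 4) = [9, 1, 2, 3, 0, 5, 6, 7, 8, 4]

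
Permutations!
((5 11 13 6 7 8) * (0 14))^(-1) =((0 14)(5 11 13 6 7 8))^(-1) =(0 14)(5 8 7 6 13 11)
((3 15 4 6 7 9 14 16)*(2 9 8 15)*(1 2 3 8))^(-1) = (1 7 6 4 15 8 16 14 9 2)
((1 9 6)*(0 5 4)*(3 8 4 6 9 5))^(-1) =((9)(0 3 8 4)(1 5 6))^(-1) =(9)(0 4 8 3)(1 6 5)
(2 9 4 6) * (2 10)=[0, 1, 9, 3, 6, 5, 10, 7, 8, 4, 2]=(2 9 4 6 10)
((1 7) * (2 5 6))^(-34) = (7)(2 6 5)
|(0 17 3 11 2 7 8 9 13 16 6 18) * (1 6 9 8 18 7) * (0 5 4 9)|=14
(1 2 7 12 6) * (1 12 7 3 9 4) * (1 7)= (1 2 3 9 4 7)(6 12)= [0, 2, 3, 9, 7, 5, 12, 1, 8, 4, 10, 11, 6]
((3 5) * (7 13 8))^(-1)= ((3 5)(7 13 8))^(-1)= (3 5)(7 8 13)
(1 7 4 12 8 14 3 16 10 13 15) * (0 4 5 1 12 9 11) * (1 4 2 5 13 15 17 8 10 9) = (0 2 5 4 1 7 13 17 8 14 3 16 9 11)(10 15 12) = [2, 7, 5, 16, 1, 4, 6, 13, 14, 11, 15, 0, 10, 17, 3, 12, 9, 8]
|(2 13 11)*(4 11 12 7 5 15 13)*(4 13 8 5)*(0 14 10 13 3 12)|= |(0 14 10 13)(2 3 12 7 4 11)(5 15 8)|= 12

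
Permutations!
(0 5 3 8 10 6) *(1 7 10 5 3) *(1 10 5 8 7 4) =(0 3 7 5 10 6)(1 4) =[3, 4, 2, 7, 1, 10, 0, 5, 8, 9, 6]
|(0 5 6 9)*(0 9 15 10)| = |(0 5 6 15 10)| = 5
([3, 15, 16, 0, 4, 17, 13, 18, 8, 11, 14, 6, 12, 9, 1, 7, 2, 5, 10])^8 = (1 7 10)(14 15 18)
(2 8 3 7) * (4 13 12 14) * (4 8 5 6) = (2 5 6 4 13 12 14 8 3 7) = [0, 1, 5, 7, 13, 6, 4, 2, 3, 9, 10, 11, 14, 12, 8]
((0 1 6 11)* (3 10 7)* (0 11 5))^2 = ((11)(0 1 6 5)(3 10 7))^2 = (11)(0 6)(1 5)(3 7 10)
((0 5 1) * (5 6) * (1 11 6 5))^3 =((0 5 11 6 1))^3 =(0 6 5 1 11)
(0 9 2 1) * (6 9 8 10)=[8, 0, 1, 3, 4, 5, 9, 7, 10, 2, 6]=(0 8 10 6 9 2 1)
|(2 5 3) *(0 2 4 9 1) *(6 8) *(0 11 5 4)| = |(0 2 4 9 1 11 5 3)(6 8)| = 8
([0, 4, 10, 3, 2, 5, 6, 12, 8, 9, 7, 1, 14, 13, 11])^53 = (1 12 2 11 7 4 14 10)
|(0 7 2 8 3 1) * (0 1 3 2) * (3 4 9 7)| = 10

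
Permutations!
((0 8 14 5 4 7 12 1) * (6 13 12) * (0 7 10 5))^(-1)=((0 8 14)(1 7 6 13 12)(4 10 5))^(-1)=(0 14 8)(1 12 13 6 7)(4 5 10)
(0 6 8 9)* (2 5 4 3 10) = (0 6 8 9)(2 5 4 3 10) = [6, 1, 5, 10, 3, 4, 8, 7, 9, 0, 2]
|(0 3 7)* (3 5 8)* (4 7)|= 6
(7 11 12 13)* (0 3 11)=(0 3 11 12 13 7)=[3, 1, 2, 11, 4, 5, 6, 0, 8, 9, 10, 12, 13, 7]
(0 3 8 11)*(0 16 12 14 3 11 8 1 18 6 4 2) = (0 11 16 12 14 3 1 18 6 4 2) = [11, 18, 0, 1, 2, 5, 4, 7, 8, 9, 10, 16, 14, 13, 3, 15, 12, 17, 6]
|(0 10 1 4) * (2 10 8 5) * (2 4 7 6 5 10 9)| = |(0 8 10 1 7 6 5 4)(2 9)| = 8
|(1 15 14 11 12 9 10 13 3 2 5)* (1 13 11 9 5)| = 11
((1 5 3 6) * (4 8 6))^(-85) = (1 6 8 4 3 5)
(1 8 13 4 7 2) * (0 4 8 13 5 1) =(0 4 7 2)(1 13 8 5) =[4, 13, 0, 3, 7, 1, 6, 2, 5, 9, 10, 11, 12, 8]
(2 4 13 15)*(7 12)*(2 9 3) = [0, 1, 4, 2, 13, 5, 6, 12, 8, 3, 10, 11, 7, 15, 14, 9] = (2 4 13 15 9 3)(7 12)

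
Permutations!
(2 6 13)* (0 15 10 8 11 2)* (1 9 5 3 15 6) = (0 6 13)(1 9 5 3 15 10 8 11 2) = [6, 9, 1, 15, 4, 3, 13, 7, 11, 5, 8, 2, 12, 0, 14, 10]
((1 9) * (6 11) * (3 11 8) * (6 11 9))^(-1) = ((11)(1 6 8 3 9))^(-1) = (11)(1 9 3 8 6)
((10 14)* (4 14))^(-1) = ((4 14 10))^(-1) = (4 10 14)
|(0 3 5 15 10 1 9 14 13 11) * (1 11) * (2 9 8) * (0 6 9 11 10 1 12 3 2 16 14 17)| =|(0 2 11 6 9 17)(1 8 16 14 13 12 3 5 15)| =18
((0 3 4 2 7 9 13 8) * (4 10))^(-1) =(0 8 13 9 7 2 4 10 3) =((0 3 10 4 2 7 9 13 8))^(-1)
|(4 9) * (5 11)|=2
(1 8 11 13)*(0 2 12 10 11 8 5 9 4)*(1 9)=[2, 5, 12, 3, 0, 1, 6, 7, 8, 4, 11, 13, 10, 9]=(0 2 12 10 11 13 9 4)(1 5)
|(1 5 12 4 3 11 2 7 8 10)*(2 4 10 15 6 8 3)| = 60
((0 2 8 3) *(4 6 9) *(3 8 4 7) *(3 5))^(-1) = (0 3 5 7 9 6 4 2)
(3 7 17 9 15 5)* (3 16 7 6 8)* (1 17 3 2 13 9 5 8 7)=(1 17 5 16)(2 13 9 15 8)(3 6 7)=[0, 17, 13, 6, 4, 16, 7, 3, 2, 15, 10, 11, 12, 9, 14, 8, 1, 5]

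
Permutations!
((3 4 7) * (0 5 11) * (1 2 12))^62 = (0 11 5)(1 12 2)(3 7 4)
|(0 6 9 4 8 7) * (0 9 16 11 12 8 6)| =|(4 6 16 11 12 8 7 9)| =8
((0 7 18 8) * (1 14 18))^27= (0 14)(1 8)(7 18)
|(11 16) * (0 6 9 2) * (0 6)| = 6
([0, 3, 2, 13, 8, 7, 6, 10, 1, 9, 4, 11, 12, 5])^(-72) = [0, 1, 2, 3, 4, 5, 6, 7, 8, 9, 10, 11, 12, 13]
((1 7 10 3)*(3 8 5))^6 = ((1 7 10 8 5 3))^6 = (10)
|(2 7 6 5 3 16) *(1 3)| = 7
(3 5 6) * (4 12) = (3 5 6)(4 12) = [0, 1, 2, 5, 12, 6, 3, 7, 8, 9, 10, 11, 4]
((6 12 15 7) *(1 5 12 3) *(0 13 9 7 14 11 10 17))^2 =((0 13 9 7 6 3 1 5 12 15 14 11 10 17))^2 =(0 9 6 1 12 14 10)(3 5 15 11 17 13 7)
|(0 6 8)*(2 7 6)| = 5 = |(0 2 7 6 8)|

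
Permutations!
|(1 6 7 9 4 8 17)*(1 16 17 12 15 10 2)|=10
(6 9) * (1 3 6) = [0, 3, 2, 6, 4, 5, 9, 7, 8, 1] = (1 3 6 9)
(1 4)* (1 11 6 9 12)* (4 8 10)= [0, 8, 2, 3, 11, 5, 9, 7, 10, 12, 4, 6, 1]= (1 8 10 4 11 6 9 12)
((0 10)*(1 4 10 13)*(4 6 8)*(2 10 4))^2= (0 1 8 10 13 6 2)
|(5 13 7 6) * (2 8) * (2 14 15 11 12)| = |(2 8 14 15 11 12)(5 13 7 6)| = 12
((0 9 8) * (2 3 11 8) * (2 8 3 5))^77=((0 9 8)(2 5)(3 11))^77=(0 8 9)(2 5)(3 11)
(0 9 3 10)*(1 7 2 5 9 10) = (0 10)(1 7 2 5 9 3) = [10, 7, 5, 1, 4, 9, 6, 2, 8, 3, 0]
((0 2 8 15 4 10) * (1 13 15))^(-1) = ((0 2 8 1 13 15 4 10))^(-1) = (0 10 4 15 13 1 8 2)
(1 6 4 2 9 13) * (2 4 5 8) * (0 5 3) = [5, 6, 9, 0, 4, 8, 3, 7, 2, 13, 10, 11, 12, 1] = (0 5 8 2 9 13 1 6 3)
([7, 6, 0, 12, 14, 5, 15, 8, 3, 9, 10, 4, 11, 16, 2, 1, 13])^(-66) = [4, 1, 11, 0, 3, 5, 6, 14, 2, 9, 10, 8, 7, 13, 12, 15, 16]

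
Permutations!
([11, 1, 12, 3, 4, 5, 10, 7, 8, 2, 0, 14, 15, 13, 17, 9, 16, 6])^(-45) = (0 17)(2 9 15 12)(6 11)(10 14)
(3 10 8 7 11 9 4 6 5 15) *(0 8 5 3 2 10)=(0 8 7 11 9 4 6 3)(2 10 5 15)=[8, 1, 10, 0, 6, 15, 3, 11, 7, 4, 5, 9, 12, 13, 14, 2]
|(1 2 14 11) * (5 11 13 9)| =7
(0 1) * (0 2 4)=(0 1 2 4)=[1, 2, 4, 3, 0]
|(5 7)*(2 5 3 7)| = |(2 5)(3 7)| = 2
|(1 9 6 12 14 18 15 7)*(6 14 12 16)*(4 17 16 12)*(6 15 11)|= 12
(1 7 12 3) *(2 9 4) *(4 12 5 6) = (1 7 5 6 4 2 9 12 3) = [0, 7, 9, 1, 2, 6, 4, 5, 8, 12, 10, 11, 3]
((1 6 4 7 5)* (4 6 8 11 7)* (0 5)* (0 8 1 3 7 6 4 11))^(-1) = ((0 5 3 7 8)(4 11 6))^(-1) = (0 8 7 3 5)(4 6 11)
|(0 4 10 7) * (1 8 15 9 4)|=|(0 1 8 15 9 4 10 7)|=8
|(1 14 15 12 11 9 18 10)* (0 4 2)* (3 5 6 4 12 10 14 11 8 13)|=63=|(0 12 8 13 3 5 6 4 2)(1 11 9 18 14 15 10)|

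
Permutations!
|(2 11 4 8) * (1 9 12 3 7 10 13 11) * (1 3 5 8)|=|(1 9 12 5 8 2 3 7 10 13 11 4)|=12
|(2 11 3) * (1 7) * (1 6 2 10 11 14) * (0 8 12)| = 15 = |(0 8 12)(1 7 6 2 14)(3 10 11)|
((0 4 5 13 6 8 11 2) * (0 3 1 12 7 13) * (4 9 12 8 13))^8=((0 9 12 7 4 5)(1 8 11 2 3)(6 13))^8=(13)(0 12 4)(1 2 8 3 11)(5 9 7)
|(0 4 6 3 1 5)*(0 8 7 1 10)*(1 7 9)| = |(0 4 6 3 10)(1 5 8 9)| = 20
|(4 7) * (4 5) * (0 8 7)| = 5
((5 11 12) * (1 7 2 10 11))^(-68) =(1 2 11 5 7 10 12) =((1 7 2 10 11 12 5))^(-68)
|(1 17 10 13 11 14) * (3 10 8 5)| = |(1 17 8 5 3 10 13 11 14)| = 9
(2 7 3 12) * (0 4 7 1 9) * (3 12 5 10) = (0 4 7 12 2 1 9)(3 5 10) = [4, 9, 1, 5, 7, 10, 6, 12, 8, 0, 3, 11, 2]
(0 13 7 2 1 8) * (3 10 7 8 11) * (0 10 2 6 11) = (0 13 8 10 7 6 11 3 2 1) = [13, 0, 1, 2, 4, 5, 11, 6, 10, 9, 7, 3, 12, 8]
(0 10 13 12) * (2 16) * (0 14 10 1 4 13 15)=(0 1 4 13 12 14 10 15)(2 16)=[1, 4, 16, 3, 13, 5, 6, 7, 8, 9, 15, 11, 14, 12, 10, 0, 2]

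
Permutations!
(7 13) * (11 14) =[0, 1, 2, 3, 4, 5, 6, 13, 8, 9, 10, 14, 12, 7, 11] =(7 13)(11 14)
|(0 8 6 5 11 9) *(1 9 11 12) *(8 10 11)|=|(0 10 11 8 6 5 12 1 9)|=9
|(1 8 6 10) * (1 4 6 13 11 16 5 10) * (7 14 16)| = |(1 8 13 11 7 14 16 5 10 4 6)| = 11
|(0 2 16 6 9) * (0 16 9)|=5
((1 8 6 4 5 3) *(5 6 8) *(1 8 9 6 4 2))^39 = ((1 5 3 8 9 6 2))^39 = (1 9 5 6 3 2 8)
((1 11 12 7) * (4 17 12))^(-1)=((1 11 4 17 12 7))^(-1)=(1 7 12 17 4 11)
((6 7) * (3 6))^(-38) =((3 6 7))^(-38) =(3 6 7)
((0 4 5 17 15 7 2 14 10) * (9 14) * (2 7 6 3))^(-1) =(0 10 14 9 2 3 6 15 17 5 4)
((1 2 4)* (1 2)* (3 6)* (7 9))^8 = (9)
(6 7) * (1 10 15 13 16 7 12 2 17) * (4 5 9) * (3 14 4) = (1 10 15 13 16 7 6 12 2 17)(3 14 4 5 9) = [0, 10, 17, 14, 5, 9, 12, 6, 8, 3, 15, 11, 2, 16, 4, 13, 7, 1]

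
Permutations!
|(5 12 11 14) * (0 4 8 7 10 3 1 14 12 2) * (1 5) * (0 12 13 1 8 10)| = 13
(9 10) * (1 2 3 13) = [0, 2, 3, 13, 4, 5, 6, 7, 8, 10, 9, 11, 12, 1] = (1 2 3 13)(9 10)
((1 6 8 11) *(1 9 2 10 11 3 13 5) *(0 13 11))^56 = (0 13 5 1 6 8 3 11 9 2 10)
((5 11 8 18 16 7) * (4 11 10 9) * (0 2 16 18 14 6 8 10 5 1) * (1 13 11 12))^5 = ((18)(0 2 16 7 13 11 10 9 4 12 1)(6 8 14))^5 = (18)(0 11 1 13 12 7 4 16 9 2 10)(6 14 8)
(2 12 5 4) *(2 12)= [0, 1, 2, 3, 12, 4, 6, 7, 8, 9, 10, 11, 5]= (4 12 5)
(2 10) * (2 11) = (2 10 11) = [0, 1, 10, 3, 4, 5, 6, 7, 8, 9, 11, 2]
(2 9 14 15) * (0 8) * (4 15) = (0 8)(2 9 14 4 15) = [8, 1, 9, 3, 15, 5, 6, 7, 0, 14, 10, 11, 12, 13, 4, 2]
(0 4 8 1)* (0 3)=(0 4 8 1 3)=[4, 3, 2, 0, 8, 5, 6, 7, 1]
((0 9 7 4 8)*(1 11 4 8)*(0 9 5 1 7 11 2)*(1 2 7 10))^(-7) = ((0 5 2)(1 7 8 9 11 4 10))^(-7) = (11)(0 2 5)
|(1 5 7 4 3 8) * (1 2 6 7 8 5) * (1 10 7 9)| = 10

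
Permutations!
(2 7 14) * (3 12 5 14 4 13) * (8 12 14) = [0, 1, 7, 14, 13, 8, 6, 4, 12, 9, 10, 11, 5, 3, 2] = (2 7 4 13 3 14)(5 8 12)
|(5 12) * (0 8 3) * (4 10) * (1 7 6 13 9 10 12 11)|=|(0 8 3)(1 7 6 13 9 10 4 12 5 11)|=30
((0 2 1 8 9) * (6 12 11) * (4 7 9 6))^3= (0 8 11 9 1 12 7 2 6 4)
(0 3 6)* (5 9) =(0 3 6)(5 9) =[3, 1, 2, 6, 4, 9, 0, 7, 8, 5]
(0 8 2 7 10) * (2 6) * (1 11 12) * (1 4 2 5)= (0 8 6 5 1 11 12 4 2 7 10)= [8, 11, 7, 3, 2, 1, 5, 10, 6, 9, 0, 12, 4]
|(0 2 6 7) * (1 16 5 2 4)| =8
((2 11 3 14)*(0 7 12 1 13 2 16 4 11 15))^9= (0 12 13 15 7 1 2)(3 11 4 16 14)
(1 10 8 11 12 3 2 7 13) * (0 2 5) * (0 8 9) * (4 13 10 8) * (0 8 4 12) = (0 2 7 10 9 8 11)(1 4 13)(3 5 12) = [2, 4, 7, 5, 13, 12, 6, 10, 11, 8, 9, 0, 3, 1]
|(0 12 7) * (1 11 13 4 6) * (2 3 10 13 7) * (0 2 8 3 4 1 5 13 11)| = |(0 12 8 3 10 11 7 2 4 6 5 13 1)| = 13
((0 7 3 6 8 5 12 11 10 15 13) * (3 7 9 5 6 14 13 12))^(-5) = (0 9 5 3 14 13)(6 8)(10 11 12 15)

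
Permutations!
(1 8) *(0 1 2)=(0 1 8 2)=[1, 8, 0, 3, 4, 5, 6, 7, 2]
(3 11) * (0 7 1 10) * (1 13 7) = (0 1 10)(3 11)(7 13) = [1, 10, 2, 11, 4, 5, 6, 13, 8, 9, 0, 3, 12, 7]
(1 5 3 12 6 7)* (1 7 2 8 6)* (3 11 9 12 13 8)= [0, 5, 3, 13, 4, 11, 2, 7, 6, 12, 10, 9, 1, 8]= (1 5 11 9 12)(2 3 13 8 6)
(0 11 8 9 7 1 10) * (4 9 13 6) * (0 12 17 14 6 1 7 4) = (0 11 8 13 1 10 12 17 14 6)(4 9) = [11, 10, 2, 3, 9, 5, 0, 7, 13, 4, 12, 8, 17, 1, 6, 15, 16, 14]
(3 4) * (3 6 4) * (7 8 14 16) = (4 6)(7 8 14 16) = [0, 1, 2, 3, 6, 5, 4, 8, 14, 9, 10, 11, 12, 13, 16, 15, 7]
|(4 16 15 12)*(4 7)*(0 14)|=|(0 14)(4 16 15 12 7)|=10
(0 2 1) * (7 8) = (0 2 1)(7 8) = [2, 0, 1, 3, 4, 5, 6, 8, 7]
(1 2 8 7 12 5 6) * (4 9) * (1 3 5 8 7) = [0, 2, 7, 5, 9, 6, 3, 12, 1, 4, 10, 11, 8] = (1 2 7 12 8)(3 5 6)(4 9)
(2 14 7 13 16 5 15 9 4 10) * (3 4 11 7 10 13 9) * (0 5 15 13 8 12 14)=(0 5 13 16 15 3 4 8 12 14 10 2)(7 9 11)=[5, 1, 0, 4, 8, 13, 6, 9, 12, 11, 2, 7, 14, 16, 10, 3, 15]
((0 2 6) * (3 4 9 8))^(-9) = (3 8 9 4)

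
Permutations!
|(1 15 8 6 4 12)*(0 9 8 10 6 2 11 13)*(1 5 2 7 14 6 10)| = 12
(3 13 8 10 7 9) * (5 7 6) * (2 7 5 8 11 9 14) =(2 7 14)(3 13 11 9)(6 8 10) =[0, 1, 7, 13, 4, 5, 8, 14, 10, 3, 6, 9, 12, 11, 2]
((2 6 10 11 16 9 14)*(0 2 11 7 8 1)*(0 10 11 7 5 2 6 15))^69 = (0 9 1 15 16 8 2 11 7 5 6 14 10)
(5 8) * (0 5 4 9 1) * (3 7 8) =[5, 0, 2, 7, 9, 3, 6, 8, 4, 1] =(0 5 3 7 8 4 9 1)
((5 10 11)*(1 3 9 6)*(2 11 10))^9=(11)(1 3 9 6)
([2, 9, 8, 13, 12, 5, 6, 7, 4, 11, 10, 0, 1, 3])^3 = [4, 0, 12, 13, 9, 5, 6, 7, 1, 2, 10, 8, 11, 3]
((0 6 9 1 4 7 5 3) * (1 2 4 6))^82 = (0 1 6 9 2 4 7 5 3)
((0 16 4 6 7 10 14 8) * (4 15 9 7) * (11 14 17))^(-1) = (0 8 14 11 17 10 7 9 15 16)(4 6)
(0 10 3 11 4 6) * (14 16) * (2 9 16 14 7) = (0 10 3 11 4 6)(2 9 16 7) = [10, 1, 9, 11, 6, 5, 0, 2, 8, 16, 3, 4, 12, 13, 14, 15, 7]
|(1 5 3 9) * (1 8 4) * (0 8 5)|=|(0 8 4 1)(3 9 5)|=12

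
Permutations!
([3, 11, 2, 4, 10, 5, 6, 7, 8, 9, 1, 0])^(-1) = [11, 10, 2, 0, 3, 5, 6, 7, 8, 9, 4, 1]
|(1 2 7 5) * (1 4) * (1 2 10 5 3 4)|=12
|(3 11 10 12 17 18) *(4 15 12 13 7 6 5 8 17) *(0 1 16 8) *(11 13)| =66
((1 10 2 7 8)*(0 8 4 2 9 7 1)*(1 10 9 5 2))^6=((0 8)(1 9 7 4)(2 10 5))^6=(10)(1 7)(4 9)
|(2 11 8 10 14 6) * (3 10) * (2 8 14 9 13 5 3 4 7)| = 35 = |(2 11 14 6 8 4 7)(3 10 9 13 5)|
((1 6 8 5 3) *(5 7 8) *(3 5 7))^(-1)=((1 6 7 8 3))^(-1)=(1 3 8 7 6)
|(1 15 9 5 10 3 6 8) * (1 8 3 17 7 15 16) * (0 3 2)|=12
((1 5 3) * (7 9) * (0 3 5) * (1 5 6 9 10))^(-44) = ((0 3 5 6 9 7 10 1))^(-44) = (0 9)(1 6)(3 7)(5 10)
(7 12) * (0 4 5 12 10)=(0 4 5 12 7 10)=[4, 1, 2, 3, 5, 12, 6, 10, 8, 9, 0, 11, 7]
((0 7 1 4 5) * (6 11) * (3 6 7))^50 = (0 6 7 4)(1 5 3 11)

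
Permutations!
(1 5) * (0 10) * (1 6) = (0 10)(1 5 6) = [10, 5, 2, 3, 4, 6, 1, 7, 8, 9, 0]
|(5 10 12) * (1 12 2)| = 5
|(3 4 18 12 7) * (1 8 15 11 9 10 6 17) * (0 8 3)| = |(0 8 15 11 9 10 6 17 1 3 4 18 12 7)| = 14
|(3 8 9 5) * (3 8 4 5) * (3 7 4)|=|(4 5 8 9 7)|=5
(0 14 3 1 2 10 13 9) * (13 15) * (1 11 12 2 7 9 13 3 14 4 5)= (0 4 5 1 7 9)(2 10 15 3 11 12)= [4, 7, 10, 11, 5, 1, 6, 9, 8, 0, 15, 12, 2, 13, 14, 3]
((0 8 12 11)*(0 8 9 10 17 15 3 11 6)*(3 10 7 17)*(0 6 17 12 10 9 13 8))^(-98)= ((0 13 8 10 3 11)(7 12 17 15 9))^(-98)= (0 3 8)(7 17 9 12 15)(10 13 11)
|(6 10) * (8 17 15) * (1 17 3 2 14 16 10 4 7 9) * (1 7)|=22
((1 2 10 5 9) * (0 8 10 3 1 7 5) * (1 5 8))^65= (0 2 5 7 10 1 3 9 8)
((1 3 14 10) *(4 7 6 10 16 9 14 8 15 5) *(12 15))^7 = (1 7 15 3 6 5 8 10 4 12)(9 14 16)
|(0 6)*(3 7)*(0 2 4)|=4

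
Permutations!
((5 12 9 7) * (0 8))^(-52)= ((0 8)(5 12 9 7))^(-52)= (12)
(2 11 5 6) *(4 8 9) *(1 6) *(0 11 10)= (0 11 5 1 6 2 10)(4 8 9)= [11, 6, 10, 3, 8, 1, 2, 7, 9, 4, 0, 5]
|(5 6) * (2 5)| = 3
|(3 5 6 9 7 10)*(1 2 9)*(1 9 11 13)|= |(1 2 11 13)(3 5 6 9 7 10)|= 12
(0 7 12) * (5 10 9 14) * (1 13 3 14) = (0 7 12)(1 13 3 14 5 10 9) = [7, 13, 2, 14, 4, 10, 6, 12, 8, 1, 9, 11, 0, 3, 5]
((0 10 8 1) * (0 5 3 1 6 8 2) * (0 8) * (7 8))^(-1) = ((0 10 2 7 8 6)(1 5 3))^(-1) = (0 6 8 7 2 10)(1 3 5)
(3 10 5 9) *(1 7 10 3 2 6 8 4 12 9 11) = (1 7 10 5 11)(2 6 8 4 12 9) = [0, 7, 6, 3, 12, 11, 8, 10, 4, 2, 5, 1, 9]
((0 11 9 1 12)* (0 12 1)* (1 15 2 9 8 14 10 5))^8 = (0 2 1 10 8)(5 14 11 9 15)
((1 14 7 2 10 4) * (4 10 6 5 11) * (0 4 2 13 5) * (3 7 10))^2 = ((0 4 1 14 10 3 7 13 5 11 2 6))^2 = (0 1 10 7 5 2)(3 13 11 6 4 14)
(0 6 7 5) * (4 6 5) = (0 5)(4 6 7) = [5, 1, 2, 3, 6, 0, 7, 4]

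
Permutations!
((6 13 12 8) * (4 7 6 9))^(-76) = (4 7 6 13 12 8 9) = ((4 7 6 13 12 8 9))^(-76)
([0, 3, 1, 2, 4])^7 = (4)(1 3 2)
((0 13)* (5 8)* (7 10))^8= ((0 13)(5 8)(7 10))^8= (13)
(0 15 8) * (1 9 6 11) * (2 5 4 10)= (0 15 8)(1 9 6 11)(2 5 4 10)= [15, 9, 5, 3, 10, 4, 11, 7, 0, 6, 2, 1, 12, 13, 14, 8]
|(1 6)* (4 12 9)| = 6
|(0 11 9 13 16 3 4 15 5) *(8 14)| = 18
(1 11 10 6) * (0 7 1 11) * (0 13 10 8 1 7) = (1 13 10 6 11 8) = [0, 13, 2, 3, 4, 5, 11, 7, 1, 9, 6, 8, 12, 10]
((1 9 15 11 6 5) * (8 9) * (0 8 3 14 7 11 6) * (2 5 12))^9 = (0 3 12 8 14 2 9 7 5 15 11 1 6)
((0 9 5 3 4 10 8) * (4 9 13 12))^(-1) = ((0 13 12 4 10 8)(3 9 5))^(-1) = (0 8 10 4 12 13)(3 5 9)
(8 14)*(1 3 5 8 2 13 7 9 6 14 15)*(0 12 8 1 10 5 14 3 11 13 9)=[12, 11, 9, 14, 4, 1, 3, 0, 15, 6, 5, 13, 8, 7, 2, 10]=(0 12 8 15 10 5 1 11 13 7)(2 9 6 3 14)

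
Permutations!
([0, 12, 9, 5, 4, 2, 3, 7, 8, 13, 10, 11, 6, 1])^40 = (13)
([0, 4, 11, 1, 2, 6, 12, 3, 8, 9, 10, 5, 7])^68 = [0, 6, 7, 5, 12, 1, 4, 11, 8, 9, 10, 3, 2]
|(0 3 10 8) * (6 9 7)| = 12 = |(0 3 10 8)(6 9 7)|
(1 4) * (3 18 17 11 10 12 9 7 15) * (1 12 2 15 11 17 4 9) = [0, 9, 15, 18, 12, 5, 6, 11, 8, 7, 2, 10, 1, 13, 14, 3, 16, 17, 4] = (1 9 7 11 10 2 15 3 18 4 12)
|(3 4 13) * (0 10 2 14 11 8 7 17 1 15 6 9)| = |(0 10 2 14 11 8 7 17 1 15 6 9)(3 4 13)| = 12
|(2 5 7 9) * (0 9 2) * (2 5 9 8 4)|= |(0 8 4 2 9)(5 7)|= 10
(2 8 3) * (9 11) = (2 8 3)(9 11) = [0, 1, 8, 2, 4, 5, 6, 7, 3, 11, 10, 9]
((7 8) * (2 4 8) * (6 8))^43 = (2 8 4 7 6)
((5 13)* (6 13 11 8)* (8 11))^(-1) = (5 13 6 8)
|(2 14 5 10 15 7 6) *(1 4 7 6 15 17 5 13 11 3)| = |(1 4 7 15 6 2 14 13 11 3)(5 10 17)| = 30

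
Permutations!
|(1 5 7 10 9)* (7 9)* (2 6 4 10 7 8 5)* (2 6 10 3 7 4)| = 21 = |(1 6 2 10 8 5 9)(3 7 4)|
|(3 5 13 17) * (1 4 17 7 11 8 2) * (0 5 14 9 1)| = |(0 5 13 7 11 8 2)(1 4 17 3 14 9)| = 42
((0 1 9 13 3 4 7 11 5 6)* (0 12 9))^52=((0 1)(3 4 7 11 5 6 12 9 13))^52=(3 9 6 11 4 13 12 5 7)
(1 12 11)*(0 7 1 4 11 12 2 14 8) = (0 7 1 2 14 8)(4 11) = [7, 2, 14, 3, 11, 5, 6, 1, 0, 9, 10, 4, 12, 13, 8]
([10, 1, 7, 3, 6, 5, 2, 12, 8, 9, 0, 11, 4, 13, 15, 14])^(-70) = (15)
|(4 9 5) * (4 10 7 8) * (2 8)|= 7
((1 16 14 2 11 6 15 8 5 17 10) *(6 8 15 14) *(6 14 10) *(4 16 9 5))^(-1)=(1 10 6 17 5 9)(2 14 16 4 8 11)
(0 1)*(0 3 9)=(0 1 3 9)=[1, 3, 2, 9, 4, 5, 6, 7, 8, 0]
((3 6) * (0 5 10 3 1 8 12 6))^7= (0 3 10 5)(1 6 12 8)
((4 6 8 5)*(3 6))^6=(3 6 8 5 4)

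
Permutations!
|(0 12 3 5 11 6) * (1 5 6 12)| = 7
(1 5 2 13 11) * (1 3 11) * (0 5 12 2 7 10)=[5, 12, 13, 11, 4, 7, 6, 10, 8, 9, 0, 3, 2, 1]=(0 5 7 10)(1 12 2 13)(3 11)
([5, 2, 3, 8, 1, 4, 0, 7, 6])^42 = (0 4 2 8)(1 3 6 5)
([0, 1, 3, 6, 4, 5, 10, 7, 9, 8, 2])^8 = [0, 1, 2, 3, 4, 5, 6, 7, 8, 9, 10]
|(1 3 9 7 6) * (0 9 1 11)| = 10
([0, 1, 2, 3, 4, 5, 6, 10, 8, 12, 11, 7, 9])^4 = [0, 1, 2, 3, 4, 5, 6, 10, 8, 9, 11, 7, 12]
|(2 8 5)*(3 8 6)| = 5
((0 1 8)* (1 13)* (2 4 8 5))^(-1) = ((0 13 1 5 2 4 8))^(-1) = (0 8 4 2 5 1 13)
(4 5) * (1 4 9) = (1 4 5 9) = [0, 4, 2, 3, 5, 9, 6, 7, 8, 1]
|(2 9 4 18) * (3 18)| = 5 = |(2 9 4 3 18)|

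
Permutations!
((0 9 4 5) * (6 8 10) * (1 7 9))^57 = ((0 1 7 9 4 5)(6 8 10))^57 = (10)(0 9)(1 4)(5 7)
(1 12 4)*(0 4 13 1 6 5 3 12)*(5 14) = [4, 0, 2, 12, 6, 3, 14, 7, 8, 9, 10, 11, 13, 1, 5] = (0 4 6 14 5 3 12 13 1)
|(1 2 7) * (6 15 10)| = |(1 2 7)(6 15 10)| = 3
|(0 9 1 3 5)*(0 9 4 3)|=|(0 4 3 5 9 1)|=6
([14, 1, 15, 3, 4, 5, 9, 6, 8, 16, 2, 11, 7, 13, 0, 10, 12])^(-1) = (0 14)(2 10 15)(6 7 12 16 9)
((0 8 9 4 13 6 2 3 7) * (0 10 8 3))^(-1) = ((0 3 7 10 8 9 4 13 6 2))^(-1) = (0 2 6 13 4 9 8 10 7 3)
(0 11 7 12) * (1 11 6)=(0 6 1 11 7 12)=[6, 11, 2, 3, 4, 5, 1, 12, 8, 9, 10, 7, 0]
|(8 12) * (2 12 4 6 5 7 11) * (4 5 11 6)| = 7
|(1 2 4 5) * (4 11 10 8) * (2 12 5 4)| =12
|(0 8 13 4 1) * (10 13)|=6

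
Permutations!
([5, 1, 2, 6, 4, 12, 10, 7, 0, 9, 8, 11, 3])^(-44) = [10, 1, 2, 5, 4, 8, 12, 7, 6, 9, 3, 11, 0]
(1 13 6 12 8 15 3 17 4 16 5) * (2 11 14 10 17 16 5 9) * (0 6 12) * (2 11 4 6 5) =(0 5 1 13 12 8 15 3 16 9 11 14 10 17 6)(2 4) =[5, 13, 4, 16, 2, 1, 0, 7, 15, 11, 17, 14, 8, 12, 10, 3, 9, 6]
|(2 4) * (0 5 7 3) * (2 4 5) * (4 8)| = 10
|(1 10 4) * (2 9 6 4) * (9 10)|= |(1 9 6 4)(2 10)|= 4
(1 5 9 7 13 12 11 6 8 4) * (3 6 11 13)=(1 5 9 7 3 6 8 4)(12 13)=[0, 5, 2, 6, 1, 9, 8, 3, 4, 7, 10, 11, 13, 12]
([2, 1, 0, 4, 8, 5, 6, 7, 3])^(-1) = (0 2)(3 8 4)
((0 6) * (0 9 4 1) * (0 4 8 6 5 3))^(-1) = ((0 5 3)(1 4)(6 9 8))^(-1) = (0 3 5)(1 4)(6 8 9)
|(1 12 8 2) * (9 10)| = 4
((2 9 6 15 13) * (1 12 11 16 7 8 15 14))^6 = ((1 12 11 16 7 8 15 13 2 9 6 14))^6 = (1 15)(2 11)(6 7)(8 14)(9 16)(12 13)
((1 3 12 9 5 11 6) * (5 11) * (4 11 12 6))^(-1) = (1 6 3)(4 11)(9 12) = ((1 3 6)(4 11)(9 12))^(-1)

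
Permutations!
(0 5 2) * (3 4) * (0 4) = (0 5 2 4 3) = [5, 1, 4, 0, 3, 2]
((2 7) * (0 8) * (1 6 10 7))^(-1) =(0 8)(1 2 7 10 6)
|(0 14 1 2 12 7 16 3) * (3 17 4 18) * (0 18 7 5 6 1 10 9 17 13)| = 90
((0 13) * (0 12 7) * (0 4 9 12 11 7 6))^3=((0 13 11 7 4 9 12 6))^3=(0 7 12 13 4 6 11 9)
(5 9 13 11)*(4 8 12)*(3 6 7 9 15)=(3 6 7 9 13 11 5 15)(4 8 12)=[0, 1, 2, 6, 8, 15, 7, 9, 12, 13, 10, 5, 4, 11, 14, 3]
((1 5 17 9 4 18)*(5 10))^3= ((1 10 5 17 9 4 18))^3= (1 17 18 5 4 10 9)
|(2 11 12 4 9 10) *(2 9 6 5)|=6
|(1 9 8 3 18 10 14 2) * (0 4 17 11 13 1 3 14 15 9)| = 24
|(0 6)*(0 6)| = 1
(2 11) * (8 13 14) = [0, 1, 11, 3, 4, 5, 6, 7, 13, 9, 10, 2, 12, 14, 8] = (2 11)(8 13 14)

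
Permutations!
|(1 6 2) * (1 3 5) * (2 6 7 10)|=|(1 7 10 2 3 5)|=6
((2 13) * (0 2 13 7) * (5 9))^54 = ((13)(0 2 7)(5 9))^54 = (13)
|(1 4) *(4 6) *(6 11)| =|(1 11 6 4)| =4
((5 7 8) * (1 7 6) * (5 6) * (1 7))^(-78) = (8)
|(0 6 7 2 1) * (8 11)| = 10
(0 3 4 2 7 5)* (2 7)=[3, 1, 2, 4, 7, 0, 6, 5]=(0 3 4 7 5)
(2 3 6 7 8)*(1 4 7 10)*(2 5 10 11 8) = (1 4 7 2 3 6 11 8 5 10) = [0, 4, 3, 6, 7, 10, 11, 2, 5, 9, 1, 8]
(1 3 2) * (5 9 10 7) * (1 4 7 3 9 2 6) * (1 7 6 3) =(1 9 10)(2 4 6 7 5) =[0, 9, 4, 3, 6, 2, 7, 5, 8, 10, 1]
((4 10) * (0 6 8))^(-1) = (0 8 6)(4 10)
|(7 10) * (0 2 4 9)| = |(0 2 4 9)(7 10)| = 4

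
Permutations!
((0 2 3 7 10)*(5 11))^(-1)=(0 10 7 3 2)(5 11)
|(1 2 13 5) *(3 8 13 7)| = |(1 2 7 3 8 13 5)| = 7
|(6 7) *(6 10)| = |(6 7 10)| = 3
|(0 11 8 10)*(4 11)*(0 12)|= 6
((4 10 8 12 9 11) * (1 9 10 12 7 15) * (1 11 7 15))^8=((1 9 7)(4 12 10 8 15 11))^8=(1 7 9)(4 10 15)(8 11 12)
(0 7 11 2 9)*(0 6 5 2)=[7, 1, 9, 3, 4, 2, 5, 11, 8, 6, 10, 0]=(0 7 11)(2 9 6 5)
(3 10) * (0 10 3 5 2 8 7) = (0 10 5 2 8 7) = [10, 1, 8, 3, 4, 2, 6, 0, 7, 9, 5]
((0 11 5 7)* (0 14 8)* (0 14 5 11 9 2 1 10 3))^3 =(0 1)(2 3)(5 7)(8 14)(9 10) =((0 9 2 1 10 3)(5 7)(8 14))^3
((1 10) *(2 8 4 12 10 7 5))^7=(1 10 12 4 8 2 5 7)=((1 7 5 2 8 4 12 10))^7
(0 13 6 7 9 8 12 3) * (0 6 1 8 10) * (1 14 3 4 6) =(0 13 14 3 1 8 12 4 6 7 9 10) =[13, 8, 2, 1, 6, 5, 7, 9, 12, 10, 0, 11, 4, 14, 3]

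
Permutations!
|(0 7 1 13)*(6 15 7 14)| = |(0 14 6 15 7 1 13)| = 7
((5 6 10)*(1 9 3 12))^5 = ((1 9 3 12)(5 6 10))^5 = (1 9 3 12)(5 10 6)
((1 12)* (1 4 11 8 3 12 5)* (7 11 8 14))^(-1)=((1 5)(3 12 4 8)(7 11 14))^(-1)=(1 5)(3 8 4 12)(7 14 11)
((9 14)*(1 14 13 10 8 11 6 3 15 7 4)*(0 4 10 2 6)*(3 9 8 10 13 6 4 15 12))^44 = ((0 15 7 13 2 4 1 14 8 11)(3 12)(6 9))^44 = (0 2 8 7 1)(4 11 13 14 15)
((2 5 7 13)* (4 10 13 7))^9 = ((2 5 4 10 13))^9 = (2 13 10 4 5)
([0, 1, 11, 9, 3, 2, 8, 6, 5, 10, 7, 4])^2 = [0, 1, 4, 10, 9, 11, 5, 8, 2, 7, 6, 3]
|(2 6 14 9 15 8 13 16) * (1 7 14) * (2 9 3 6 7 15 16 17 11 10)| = 12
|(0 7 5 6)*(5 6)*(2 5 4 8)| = 12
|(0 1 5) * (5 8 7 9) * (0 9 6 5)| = 7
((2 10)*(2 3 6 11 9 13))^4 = (2 11 10 9 3 13 6)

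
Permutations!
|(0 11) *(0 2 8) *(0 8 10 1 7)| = |(0 11 2 10 1 7)| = 6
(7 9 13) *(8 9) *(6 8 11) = [0, 1, 2, 3, 4, 5, 8, 11, 9, 13, 10, 6, 12, 7] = (6 8 9 13 7 11)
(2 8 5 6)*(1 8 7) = (1 8 5 6 2 7) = [0, 8, 7, 3, 4, 6, 2, 1, 5]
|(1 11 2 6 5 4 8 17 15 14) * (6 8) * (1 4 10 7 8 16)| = |(1 11 2 16)(4 6 5 10 7 8 17 15 14)| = 36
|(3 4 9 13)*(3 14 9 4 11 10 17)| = 12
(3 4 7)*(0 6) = (0 6)(3 4 7) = [6, 1, 2, 4, 7, 5, 0, 3]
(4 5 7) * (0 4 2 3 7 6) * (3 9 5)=(0 4 3 7 2 9 5 6)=[4, 1, 9, 7, 3, 6, 0, 2, 8, 5]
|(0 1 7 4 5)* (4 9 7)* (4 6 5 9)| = 12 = |(0 1 6 5)(4 9 7)|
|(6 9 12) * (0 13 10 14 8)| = 15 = |(0 13 10 14 8)(6 9 12)|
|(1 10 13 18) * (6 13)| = 5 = |(1 10 6 13 18)|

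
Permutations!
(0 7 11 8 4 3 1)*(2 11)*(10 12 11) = (0 7 2 10 12 11 8 4 3 1) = [7, 0, 10, 1, 3, 5, 6, 2, 4, 9, 12, 8, 11]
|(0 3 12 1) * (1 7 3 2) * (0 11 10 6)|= |(0 2 1 11 10 6)(3 12 7)|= 6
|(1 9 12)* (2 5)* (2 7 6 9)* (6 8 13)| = 9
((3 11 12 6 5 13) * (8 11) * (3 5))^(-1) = (3 6 12 11 8)(5 13)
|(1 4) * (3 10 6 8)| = |(1 4)(3 10 6 8)| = 4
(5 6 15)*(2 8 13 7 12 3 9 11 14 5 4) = (2 8 13 7 12 3 9 11 14 5 6 15 4) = [0, 1, 8, 9, 2, 6, 15, 12, 13, 11, 10, 14, 3, 7, 5, 4]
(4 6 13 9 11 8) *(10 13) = [0, 1, 2, 3, 6, 5, 10, 7, 4, 11, 13, 8, 12, 9] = (4 6 10 13 9 11 8)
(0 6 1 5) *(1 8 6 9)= [9, 5, 2, 3, 4, 0, 8, 7, 6, 1]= (0 9 1 5)(6 8)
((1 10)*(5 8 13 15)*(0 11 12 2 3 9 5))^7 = ((0 11 12 2 3 9 5 8 13 15)(1 10))^7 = (0 8 3 11 13 9 12 15 5 2)(1 10)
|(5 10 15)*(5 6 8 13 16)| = 7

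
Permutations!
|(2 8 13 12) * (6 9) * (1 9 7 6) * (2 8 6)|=6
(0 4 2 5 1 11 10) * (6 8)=(0 4 2 5 1 11 10)(6 8)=[4, 11, 5, 3, 2, 1, 8, 7, 6, 9, 0, 10]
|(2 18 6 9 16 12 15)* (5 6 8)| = |(2 18 8 5 6 9 16 12 15)| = 9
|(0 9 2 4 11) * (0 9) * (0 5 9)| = |(0 5 9 2 4 11)| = 6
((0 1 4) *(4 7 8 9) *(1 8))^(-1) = (0 4 9 8)(1 7)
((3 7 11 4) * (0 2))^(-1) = ((0 2)(3 7 11 4))^(-1) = (0 2)(3 4 11 7)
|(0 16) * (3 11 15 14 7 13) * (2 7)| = |(0 16)(2 7 13 3 11 15 14)| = 14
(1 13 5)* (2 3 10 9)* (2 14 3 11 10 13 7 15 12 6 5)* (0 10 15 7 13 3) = (0 10 9 14)(1 13 2 11 15 12 6 5) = [10, 13, 11, 3, 4, 1, 5, 7, 8, 14, 9, 15, 6, 2, 0, 12]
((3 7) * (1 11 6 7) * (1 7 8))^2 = ((1 11 6 8)(3 7))^2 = (1 6)(8 11)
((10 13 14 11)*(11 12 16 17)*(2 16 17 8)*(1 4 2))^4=((1 4 2 16 8)(10 13 14 12 17 11))^4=(1 8 16 2 4)(10 17 14)(11 12 13)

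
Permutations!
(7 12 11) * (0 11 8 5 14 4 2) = (0 11 7 12 8 5 14 4 2) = [11, 1, 0, 3, 2, 14, 6, 12, 5, 9, 10, 7, 8, 13, 4]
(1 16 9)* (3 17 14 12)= (1 16 9)(3 17 14 12)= [0, 16, 2, 17, 4, 5, 6, 7, 8, 1, 10, 11, 3, 13, 12, 15, 9, 14]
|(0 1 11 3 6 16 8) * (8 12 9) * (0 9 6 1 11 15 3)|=|(0 11)(1 15 3)(6 16 12)(8 9)|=6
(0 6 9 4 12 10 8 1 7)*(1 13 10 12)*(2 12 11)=(0 6 9 4 1 7)(2 12 11)(8 13 10)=[6, 7, 12, 3, 1, 5, 9, 0, 13, 4, 8, 2, 11, 10]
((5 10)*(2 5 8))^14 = ((2 5 10 8))^14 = (2 10)(5 8)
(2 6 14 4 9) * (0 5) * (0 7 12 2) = (0 5 7 12 2 6 14 4 9) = [5, 1, 6, 3, 9, 7, 14, 12, 8, 0, 10, 11, 2, 13, 4]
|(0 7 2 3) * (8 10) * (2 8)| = 6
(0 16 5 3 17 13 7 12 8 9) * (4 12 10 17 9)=(0 16 5 3 9)(4 12 8)(7 10 17 13)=[16, 1, 2, 9, 12, 3, 6, 10, 4, 0, 17, 11, 8, 7, 14, 15, 5, 13]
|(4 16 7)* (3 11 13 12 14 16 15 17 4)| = 21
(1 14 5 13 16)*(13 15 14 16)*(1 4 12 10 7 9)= (1 16 4 12 10 7 9)(5 15 14)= [0, 16, 2, 3, 12, 15, 6, 9, 8, 1, 7, 11, 10, 13, 5, 14, 4]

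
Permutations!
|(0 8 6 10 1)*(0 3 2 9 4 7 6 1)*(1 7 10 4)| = 12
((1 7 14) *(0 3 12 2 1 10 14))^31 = (0 3 12 2 1 7)(10 14)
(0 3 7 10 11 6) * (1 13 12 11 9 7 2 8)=(0 3 2 8 1 13 12 11 6)(7 10 9)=[3, 13, 8, 2, 4, 5, 0, 10, 1, 7, 9, 6, 11, 12]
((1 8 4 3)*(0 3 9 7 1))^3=((0 3)(1 8 4 9 7))^3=(0 3)(1 9 8 7 4)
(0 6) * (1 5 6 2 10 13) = [2, 5, 10, 3, 4, 6, 0, 7, 8, 9, 13, 11, 12, 1] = (0 2 10 13 1 5 6)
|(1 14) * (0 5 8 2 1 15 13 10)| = 9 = |(0 5 8 2 1 14 15 13 10)|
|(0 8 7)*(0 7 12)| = |(0 8 12)| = 3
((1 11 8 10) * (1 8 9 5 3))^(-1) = (1 3 5 9 11)(8 10)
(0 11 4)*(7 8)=[11, 1, 2, 3, 0, 5, 6, 8, 7, 9, 10, 4]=(0 11 4)(7 8)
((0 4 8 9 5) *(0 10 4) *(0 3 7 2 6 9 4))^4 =((0 3 7 2 6 9 5 10)(4 8))^4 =(0 6)(2 10)(3 9)(5 7)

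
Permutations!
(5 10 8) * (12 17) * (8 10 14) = (5 14 8)(12 17) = [0, 1, 2, 3, 4, 14, 6, 7, 5, 9, 10, 11, 17, 13, 8, 15, 16, 12]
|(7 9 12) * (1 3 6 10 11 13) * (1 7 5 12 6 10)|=8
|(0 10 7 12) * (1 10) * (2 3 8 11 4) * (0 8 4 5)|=24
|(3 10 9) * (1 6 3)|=|(1 6 3 10 9)|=5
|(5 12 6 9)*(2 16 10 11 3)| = 20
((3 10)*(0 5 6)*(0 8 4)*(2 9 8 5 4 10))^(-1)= ((0 4)(2 9 8 10 3)(5 6))^(-1)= (0 4)(2 3 10 8 9)(5 6)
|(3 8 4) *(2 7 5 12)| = |(2 7 5 12)(3 8 4)| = 12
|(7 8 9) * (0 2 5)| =3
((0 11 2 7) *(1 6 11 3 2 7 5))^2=(0 2 1 11)(3 5 6 7)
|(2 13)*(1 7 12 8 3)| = 10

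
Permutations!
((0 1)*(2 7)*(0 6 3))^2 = ((0 1 6 3)(2 7))^2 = (7)(0 6)(1 3)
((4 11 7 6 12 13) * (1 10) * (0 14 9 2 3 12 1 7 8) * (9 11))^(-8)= (14)(2 4 12)(3 9 13)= ((0 14 11 8)(1 10 7 6)(2 3 12 13 4 9))^(-8)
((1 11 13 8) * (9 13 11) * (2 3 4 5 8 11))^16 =((1 9 13 11 2 3 4 5 8))^16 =(1 5 3 11 9 8 4 2 13)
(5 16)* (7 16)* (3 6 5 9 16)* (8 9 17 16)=(3 6 5 7)(8 9)(16 17)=[0, 1, 2, 6, 4, 7, 5, 3, 9, 8, 10, 11, 12, 13, 14, 15, 17, 16]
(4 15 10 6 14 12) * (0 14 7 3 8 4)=(0 14 12)(3 8 4 15 10 6 7)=[14, 1, 2, 8, 15, 5, 7, 3, 4, 9, 6, 11, 0, 13, 12, 10]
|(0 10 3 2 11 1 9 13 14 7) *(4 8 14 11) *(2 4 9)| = 35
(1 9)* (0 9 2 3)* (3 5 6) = (0 9 1 2 5 6 3) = [9, 2, 5, 0, 4, 6, 3, 7, 8, 1]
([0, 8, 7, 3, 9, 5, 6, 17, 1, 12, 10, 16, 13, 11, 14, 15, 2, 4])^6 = (2 13 4)(7 11 9)(12 17 16)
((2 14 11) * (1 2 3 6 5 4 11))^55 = (1 2 14) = ((1 2 14)(3 6 5 4 11))^55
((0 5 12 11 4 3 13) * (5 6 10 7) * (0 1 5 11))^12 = (0 6 10 7 11 4 3 13 1 5 12) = ((0 6 10 7 11 4 3 13 1 5 12))^12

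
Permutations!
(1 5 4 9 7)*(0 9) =(0 9 7 1 5 4) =[9, 5, 2, 3, 0, 4, 6, 1, 8, 7]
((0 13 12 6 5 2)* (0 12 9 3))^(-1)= ((0 13 9 3)(2 12 6 5))^(-1)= (0 3 9 13)(2 5 6 12)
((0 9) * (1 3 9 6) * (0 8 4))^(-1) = (0 4 8 9 3 1 6)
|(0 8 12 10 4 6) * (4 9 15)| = |(0 8 12 10 9 15 4 6)| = 8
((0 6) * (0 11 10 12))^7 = (0 11 12 6 10)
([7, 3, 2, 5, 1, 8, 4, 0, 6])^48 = [0, 1, 2, 3, 4, 5, 6, 7, 8]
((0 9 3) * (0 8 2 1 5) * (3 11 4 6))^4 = ((0 9 11 4 6 3 8 2 1 5))^4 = (0 6 1 11 8)(2 9 3 5 4)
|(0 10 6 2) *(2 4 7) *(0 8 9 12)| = 9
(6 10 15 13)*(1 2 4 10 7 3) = (1 2 4 10 15 13 6 7 3) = [0, 2, 4, 1, 10, 5, 7, 3, 8, 9, 15, 11, 12, 6, 14, 13]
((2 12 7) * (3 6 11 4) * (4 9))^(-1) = ((2 12 7)(3 6 11 9 4))^(-1) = (2 7 12)(3 4 9 11 6)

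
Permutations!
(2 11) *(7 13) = [0, 1, 11, 3, 4, 5, 6, 13, 8, 9, 10, 2, 12, 7] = (2 11)(7 13)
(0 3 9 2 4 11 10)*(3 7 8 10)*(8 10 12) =(0 7 10)(2 4 11 3 9)(8 12) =[7, 1, 4, 9, 11, 5, 6, 10, 12, 2, 0, 3, 8]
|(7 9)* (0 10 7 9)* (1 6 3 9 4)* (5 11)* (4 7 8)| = 18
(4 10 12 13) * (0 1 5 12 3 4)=(0 1 5 12 13)(3 4 10)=[1, 5, 2, 4, 10, 12, 6, 7, 8, 9, 3, 11, 13, 0]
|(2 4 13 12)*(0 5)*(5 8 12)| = |(0 8 12 2 4 13 5)| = 7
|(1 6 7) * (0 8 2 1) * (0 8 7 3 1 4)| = 15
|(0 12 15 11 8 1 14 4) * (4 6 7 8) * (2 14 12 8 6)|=14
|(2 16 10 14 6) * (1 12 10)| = |(1 12 10 14 6 2 16)| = 7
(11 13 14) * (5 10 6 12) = (5 10 6 12)(11 13 14) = [0, 1, 2, 3, 4, 10, 12, 7, 8, 9, 6, 13, 5, 14, 11]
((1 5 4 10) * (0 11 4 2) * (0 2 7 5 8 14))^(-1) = ((0 11 4 10 1 8 14)(5 7))^(-1) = (0 14 8 1 10 4 11)(5 7)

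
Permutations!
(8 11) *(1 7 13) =(1 7 13)(8 11) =[0, 7, 2, 3, 4, 5, 6, 13, 11, 9, 10, 8, 12, 1]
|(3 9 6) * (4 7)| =|(3 9 6)(4 7)| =6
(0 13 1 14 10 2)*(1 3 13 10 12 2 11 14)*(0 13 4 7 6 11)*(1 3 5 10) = (0 1 3 4 7 6 11 14 12 2 13 5 10) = [1, 3, 13, 4, 7, 10, 11, 6, 8, 9, 0, 14, 2, 5, 12]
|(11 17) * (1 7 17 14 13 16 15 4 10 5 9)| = |(1 7 17 11 14 13 16 15 4 10 5 9)| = 12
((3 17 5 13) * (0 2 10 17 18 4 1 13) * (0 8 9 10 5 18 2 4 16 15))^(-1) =((0 4 1 13 3 2 5 8 9 10 17 18 16 15))^(-1) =(0 15 16 18 17 10 9 8 5 2 3 13 1 4)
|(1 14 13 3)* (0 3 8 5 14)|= |(0 3 1)(5 14 13 8)|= 12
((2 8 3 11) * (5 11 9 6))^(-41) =((2 8 3 9 6 5 11))^(-41) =(2 8 3 9 6 5 11)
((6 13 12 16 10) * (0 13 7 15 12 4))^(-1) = (0 4 13)(6 10 16 12 15 7)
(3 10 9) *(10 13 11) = [0, 1, 2, 13, 4, 5, 6, 7, 8, 3, 9, 10, 12, 11] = (3 13 11 10 9)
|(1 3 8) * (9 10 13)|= 3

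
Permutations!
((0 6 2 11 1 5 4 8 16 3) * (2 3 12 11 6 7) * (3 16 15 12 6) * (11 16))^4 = (1 15 11 8 6 4 16 5 12)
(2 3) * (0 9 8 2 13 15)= (0 9 8 2 3 13 15)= [9, 1, 3, 13, 4, 5, 6, 7, 2, 8, 10, 11, 12, 15, 14, 0]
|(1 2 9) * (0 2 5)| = |(0 2 9 1 5)| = 5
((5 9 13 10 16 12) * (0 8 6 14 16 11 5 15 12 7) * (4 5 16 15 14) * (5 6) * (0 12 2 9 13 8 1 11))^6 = (0 14 13 7 8 11 2)(1 15 10 12 5 16 9)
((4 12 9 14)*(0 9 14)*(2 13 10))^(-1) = (0 9)(2 10 13)(4 14 12)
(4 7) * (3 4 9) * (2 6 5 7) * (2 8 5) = (2 6)(3 4 8 5 7 9) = [0, 1, 6, 4, 8, 7, 2, 9, 5, 3]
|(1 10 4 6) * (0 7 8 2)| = |(0 7 8 2)(1 10 4 6)| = 4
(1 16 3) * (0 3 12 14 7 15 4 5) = (0 3 1 16 12 14 7 15 4 5) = [3, 16, 2, 1, 5, 0, 6, 15, 8, 9, 10, 11, 14, 13, 7, 4, 12]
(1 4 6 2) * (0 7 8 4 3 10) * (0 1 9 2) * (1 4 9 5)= (0 7 8 9 2 5 1 3 10 4 6)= [7, 3, 5, 10, 6, 1, 0, 8, 9, 2, 4]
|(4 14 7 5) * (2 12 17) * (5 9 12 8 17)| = 6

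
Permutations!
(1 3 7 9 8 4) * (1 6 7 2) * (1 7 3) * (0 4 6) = (0 4)(2 7 9 8 6 3) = [4, 1, 7, 2, 0, 5, 3, 9, 6, 8]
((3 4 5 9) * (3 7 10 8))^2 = ((3 4 5 9 7 10 8))^2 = (3 5 7 8 4 9 10)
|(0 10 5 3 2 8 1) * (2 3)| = 6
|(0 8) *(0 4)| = |(0 8 4)| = 3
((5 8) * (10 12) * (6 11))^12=(12)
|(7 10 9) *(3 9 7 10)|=|(3 9 10 7)|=4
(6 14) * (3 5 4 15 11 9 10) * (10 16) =(3 5 4 15 11 9 16 10)(6 14) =[0, 1, 2, 5, 15, 4, 14, 7, 8, 16, 3, 9, 12, 13, 6, 11, 10]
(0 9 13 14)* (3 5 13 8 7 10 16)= [9, 1, 2, 5, 4, 13, 6, 10, 7, 8, 16, 11, 12, 14, 0, 15, 3]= (0 9 8 7 10 16 3 5 13 14)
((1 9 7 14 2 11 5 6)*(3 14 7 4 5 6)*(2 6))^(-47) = (1 4 3 6 9 5 14)(2 11)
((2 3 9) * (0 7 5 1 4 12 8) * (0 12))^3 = ((0 7 5 1 4)(2 3 9)(8 12))^3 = (0 1 7 4 5)(8 12)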